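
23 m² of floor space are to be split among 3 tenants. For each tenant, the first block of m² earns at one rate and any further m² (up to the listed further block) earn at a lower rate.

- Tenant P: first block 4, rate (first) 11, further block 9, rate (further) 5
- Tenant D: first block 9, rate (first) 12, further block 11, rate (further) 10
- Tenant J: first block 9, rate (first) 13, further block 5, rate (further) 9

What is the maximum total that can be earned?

279

Rank every tier by rate: Tenant J/tier1 13 > Tenant D/tier1 12 > Tenant P/tier1 11 > Tenant D/tier2 10 > Tenant J/tier2 9 > Tenant P/tier2 5.
Fill Tenant J tier1 block (9 at 13) — 14 left.
Tenant D/tier1 (12): +9 — 5 left.
Tenant P tier1 at 11: fill all 4 — 1 left.
Tenant D/tier2: +1 of 11 at 10; pool empty.
Total = 13×9 + 12×9 + 11×4 + 10×1 = 279.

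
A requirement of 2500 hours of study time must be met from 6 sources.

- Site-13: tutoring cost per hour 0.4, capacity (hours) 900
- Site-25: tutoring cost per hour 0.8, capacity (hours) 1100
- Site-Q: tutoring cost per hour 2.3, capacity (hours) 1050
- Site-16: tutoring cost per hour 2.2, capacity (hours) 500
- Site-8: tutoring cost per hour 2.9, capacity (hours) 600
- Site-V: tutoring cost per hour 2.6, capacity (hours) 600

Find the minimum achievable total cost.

Fill from the cheapest source first.
Site-13 (0.4): use full 900 → 1600 hours to go.
Site-25 at 0.8: take all 1100 hours → 500 still needed.
Site-16 at 2.2: take all 500 hours → 0 still needed.
Site-Q, Site-V, Site-8: unused.
Cost = 900×0.4 + 1100×0.8 + 500×2.2 = 2340.

2340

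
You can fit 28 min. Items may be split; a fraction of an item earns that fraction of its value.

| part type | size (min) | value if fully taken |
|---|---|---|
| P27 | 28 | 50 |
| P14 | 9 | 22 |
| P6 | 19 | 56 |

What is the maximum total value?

78

Rank by value-to-size ratio: P6 56/19≈2.95, P14 22/9≈2.44, P27 50/28≈1.79.
P6: take in full, 19 min for value 56 → 9 left.
Take all of P14 (9 min, value 22) → 0 min left.
Total value = 78.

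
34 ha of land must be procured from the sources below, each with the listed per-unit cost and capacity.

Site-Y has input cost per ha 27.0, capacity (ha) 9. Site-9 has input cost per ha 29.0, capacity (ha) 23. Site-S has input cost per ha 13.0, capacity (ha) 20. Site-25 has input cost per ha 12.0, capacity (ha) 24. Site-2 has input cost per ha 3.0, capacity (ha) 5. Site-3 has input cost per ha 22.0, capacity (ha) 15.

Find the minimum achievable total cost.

368

Use sources in increasing cost order.
Site-2 at 3.0: take all 5 ha — 29 still needed.
Site-25 (12.0): use full 24 — 5 ha to go.
Site-S at 13.0: take 5 of its 20 — requirement met.
Site-3, Site-Y, Site-9: unused.
Cost = 5×3.0 + 24×12.0 + 5×13.0 = 368.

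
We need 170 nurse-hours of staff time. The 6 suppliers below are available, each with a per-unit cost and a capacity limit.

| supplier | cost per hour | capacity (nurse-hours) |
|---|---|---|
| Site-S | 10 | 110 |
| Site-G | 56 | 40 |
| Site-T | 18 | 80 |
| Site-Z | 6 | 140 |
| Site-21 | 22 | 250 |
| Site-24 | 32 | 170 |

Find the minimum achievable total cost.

1140

Use suppliers in increasing cost order.
Site-Z at 6: take all 140 nurse-hours → 30 still needed.
Take 30 from Site-S at 10 to finish.
Site-T, Site-21, Site-24, Site-G: unused.
Cost = 140×6 + 30×10 = 1140.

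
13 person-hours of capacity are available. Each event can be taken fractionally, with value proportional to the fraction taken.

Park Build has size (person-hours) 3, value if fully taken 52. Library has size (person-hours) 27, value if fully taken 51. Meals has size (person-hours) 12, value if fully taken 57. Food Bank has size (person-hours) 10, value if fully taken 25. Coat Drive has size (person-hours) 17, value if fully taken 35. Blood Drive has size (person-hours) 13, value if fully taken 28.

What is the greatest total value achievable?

99.5

Sort by value density: Park Build 52/3≈17.3, Meals 57/12≈4.75, Food Bank 25/10≈2.5, Blood Drive 28/13≈2.15, Coat Drive 35/17≈2.06, Library 51/27≈1.89.
All 3 person-hours of Park Build fit (value 52) → 10 remain.
10 person-hours left: a 10/12 share of Meals gives 57×10/12 = 47.5.
Total value = 99.5.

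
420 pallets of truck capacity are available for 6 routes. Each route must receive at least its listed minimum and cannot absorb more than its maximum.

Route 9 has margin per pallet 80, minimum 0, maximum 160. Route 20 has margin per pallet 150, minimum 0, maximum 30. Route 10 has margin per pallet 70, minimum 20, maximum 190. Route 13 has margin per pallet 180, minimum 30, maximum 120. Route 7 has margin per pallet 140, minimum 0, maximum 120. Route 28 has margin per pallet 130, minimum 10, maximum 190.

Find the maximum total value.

61200

Meeting every minimum uses 0+0+20+30+0+10 = 60 pallets, leaving 360.
Order the routes by margin per pallet: Route 13 180 > Route 20 150 > Route 7 140 > Route 28 130 > Route 9 80 > Route 10 70.
Give Route 13 90 more to hit its cap of 120 — 270 left.
Route 20: +30 to 30 (cap) — 240 left.
Route 7: +120 to 120 (cap) — 120 left.
Route 28: +120 (room for 180) → 130. Pool exhausted.
Total = 150×30 + 70×20 + 180×120 + 140×120 + 130×130 = 61200.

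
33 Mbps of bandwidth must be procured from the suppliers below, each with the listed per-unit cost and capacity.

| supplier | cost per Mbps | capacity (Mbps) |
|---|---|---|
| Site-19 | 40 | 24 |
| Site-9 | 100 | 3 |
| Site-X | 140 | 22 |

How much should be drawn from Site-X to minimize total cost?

6

Cheapest first:
Site-19 (40): use full 24 ; 9 Mbps to go.
Take 3 from Site-9 at 100 ; need 6 more.
Site-X (140): take the remaining 6 ; done.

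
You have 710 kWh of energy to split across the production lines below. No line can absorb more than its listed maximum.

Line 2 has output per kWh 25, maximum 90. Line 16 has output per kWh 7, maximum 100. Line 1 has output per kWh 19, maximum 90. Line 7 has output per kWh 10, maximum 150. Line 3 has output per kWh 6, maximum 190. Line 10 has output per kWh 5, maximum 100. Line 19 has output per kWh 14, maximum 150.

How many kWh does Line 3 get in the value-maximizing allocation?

Order the production lines by output per kWh: Line 2 25 > Line 1 19 > Line 19 14 > Line 7 10 > Line 16 7 > Line 3 6 > Line 10 5.
Give Line 2 90 to hit its cap of 90 → 620 left.
Give Line 1 90 to hit its cap of 90 → 530 left.
Give Line 19 150 to hit its cap of 150 → 380 left.
Give Line 7 150 to hit its cap of 150 → 230 left.
Line 16: +100 to 100 (cap) → 130 left.
Only 130 left; Line 3 takes them to reach 130.

130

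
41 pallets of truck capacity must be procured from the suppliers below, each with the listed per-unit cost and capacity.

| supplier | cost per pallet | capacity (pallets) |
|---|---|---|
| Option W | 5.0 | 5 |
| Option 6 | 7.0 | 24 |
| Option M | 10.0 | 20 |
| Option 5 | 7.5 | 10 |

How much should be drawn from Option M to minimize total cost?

2

Fill from the cheapest supplier first.
Option W at 5.0: take all 5 pallets ; 36 still needed.
Take 24 from Option 6 at 7.0 ; need 12 more.
Option 5 (7.5): use full 10 ; 2 pallets to go.
Option M (10.0): take the remaining 2 ; done.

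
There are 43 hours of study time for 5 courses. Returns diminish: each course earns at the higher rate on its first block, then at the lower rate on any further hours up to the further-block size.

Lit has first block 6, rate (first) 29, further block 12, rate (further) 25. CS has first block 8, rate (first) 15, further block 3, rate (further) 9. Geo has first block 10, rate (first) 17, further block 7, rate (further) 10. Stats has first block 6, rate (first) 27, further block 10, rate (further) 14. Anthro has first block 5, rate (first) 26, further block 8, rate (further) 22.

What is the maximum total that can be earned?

Order all 10 blocks by rate: Lit/first 29 > Stats/first 27 > Anthro/first 26 > Lit/second 25 > Anthro/second 22 > Geo/first 17 > CS/first 15 > Stats/second 14 > Geo/second 10 > CS/second 9.
Fill Lit first block (6 at 29) → 37 left.
Fill Stats first block (6 at 27) → 31 left.
Anthro/first (26): +5 → 26 left.
Fill Lit second block (12 at 25) → 14 left.
Anthro second at 22: fill all 8 → 6 left.
Geo/first: +6 of 10 at 17; pool empty.
Total = 29×6 + 27×6 + 26×5 + 25×12 + 22×8 + 17×6 = 1044.

1044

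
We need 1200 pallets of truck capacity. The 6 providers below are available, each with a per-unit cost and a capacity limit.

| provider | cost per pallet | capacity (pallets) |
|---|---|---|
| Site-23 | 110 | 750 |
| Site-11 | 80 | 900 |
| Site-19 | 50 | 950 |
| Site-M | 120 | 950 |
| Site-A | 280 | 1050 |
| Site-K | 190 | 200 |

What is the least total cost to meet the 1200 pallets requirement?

Use providers in increasing cost order.
Site-19 at 50: take all 950 pallets ; 250 still needed.
Take 250 from Site-11 at 80 to finish.
Site-23, Site-M, Site-K, Site-A: unused.
Cost = 950×50 + 250×80 = 67500.

67500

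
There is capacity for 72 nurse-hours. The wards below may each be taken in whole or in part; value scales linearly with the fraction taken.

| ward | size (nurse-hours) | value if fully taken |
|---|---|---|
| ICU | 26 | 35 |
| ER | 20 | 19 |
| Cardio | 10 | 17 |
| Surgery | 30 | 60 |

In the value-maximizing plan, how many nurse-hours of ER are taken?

Sort by value density: Surgery 60/30≈2, Cardio 17/10≈1.7, ICU 35/26≈1.35, ER 19/20≈0.95.
Take all of Surgery (30 nurse-hours, value 60) — 42 nurse-hours left.
Cardio: take in full, 10 nurse-hours for value 17 — 32 left.
ICU: take in full, 26 nurse-hours for value 35 — 6 left.
Only 6 nurse-hours remain; take 6/20 of ER for value 19×6/20 = 5.7.

6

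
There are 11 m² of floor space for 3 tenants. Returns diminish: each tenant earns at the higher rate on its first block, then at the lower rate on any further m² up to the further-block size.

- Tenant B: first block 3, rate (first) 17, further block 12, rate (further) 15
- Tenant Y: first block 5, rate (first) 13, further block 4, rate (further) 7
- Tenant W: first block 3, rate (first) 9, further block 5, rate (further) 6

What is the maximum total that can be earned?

Treat each block as its own option and order by rate: Tenant B/T1 17 > Tenant B/T2 15 > Tenant Y/T1 13 > Tenant W/T1 9 > Tenant Y/T2 7 > Tenant W/T2 6.
Tenant B T1 at 17: fill all 3 ; 8 left.
8 remain; put them into Tenant B T2 at 15.
Total = 17×3 + 15×8 = 171.

171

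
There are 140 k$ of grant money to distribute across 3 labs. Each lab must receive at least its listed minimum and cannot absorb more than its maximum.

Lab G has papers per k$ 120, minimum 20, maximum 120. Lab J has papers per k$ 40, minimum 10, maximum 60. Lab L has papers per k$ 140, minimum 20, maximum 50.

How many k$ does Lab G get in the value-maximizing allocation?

80

Meeting every minimum uses 20+10+20 = 50 k$, leaving 90.
Order the labs by papers per k$: Lab L 140 > Lab G 120 > Lab J 40.
Lab L: +30 to 50 (cap) — 60 left.
Lab G: +60 (room for 100) → 80. Pool exhausted.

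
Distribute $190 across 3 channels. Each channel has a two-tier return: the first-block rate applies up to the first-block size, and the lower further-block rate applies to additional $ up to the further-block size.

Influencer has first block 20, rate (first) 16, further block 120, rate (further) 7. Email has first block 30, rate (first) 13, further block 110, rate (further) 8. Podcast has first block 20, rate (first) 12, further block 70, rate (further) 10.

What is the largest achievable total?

2050

Treat each block as its own option and order by rate: Influencer/tier1 16 > Email/tier1 13 > Podcast/tier1 12 > Podcast/tier2 10 > Email/tier2 8 > Influencer/tier2 7.
Influencer tier1 at 16: fill all 20 ; 170 left.
Email tier1 at 13: fill all 30 ; 140 left.
Podcast/tier1 (12): +20 ; 120 left.
Fill Podcast tier2 block (70 at 10) ; 50 left.
Email tier2 at 8: only 50 left, fill 50.
Total = 16×20 + 13×30 + 12×20 + 10×70 + 8×50 = 2050.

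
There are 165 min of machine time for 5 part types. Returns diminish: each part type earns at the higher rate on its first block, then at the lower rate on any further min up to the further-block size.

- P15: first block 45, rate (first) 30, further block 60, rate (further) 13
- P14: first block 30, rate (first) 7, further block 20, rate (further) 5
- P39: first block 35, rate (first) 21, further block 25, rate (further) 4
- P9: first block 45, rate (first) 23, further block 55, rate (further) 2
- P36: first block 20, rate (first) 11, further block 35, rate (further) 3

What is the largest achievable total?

Rank every tier by rate: P15/T1 30 > P9/T1 23 > P39/T1 21 > P15/T2 13 > P36/T1 11 > P14/T1 7 > P14/T2 5 > P39/T2 4 > P36/T2 3 > P9/T2 2.
P15/T1 (30): +45 → 120 left.
P9 T1 at 23: fill all 45 → 75 left.
P39 T1 at 21: fill all 35 → 40 left.
P15 T2 at 13: only 40 left, fill 40.
Total = 30×45 + 23×45 + 21×35 + 13×40 = 3640.

3640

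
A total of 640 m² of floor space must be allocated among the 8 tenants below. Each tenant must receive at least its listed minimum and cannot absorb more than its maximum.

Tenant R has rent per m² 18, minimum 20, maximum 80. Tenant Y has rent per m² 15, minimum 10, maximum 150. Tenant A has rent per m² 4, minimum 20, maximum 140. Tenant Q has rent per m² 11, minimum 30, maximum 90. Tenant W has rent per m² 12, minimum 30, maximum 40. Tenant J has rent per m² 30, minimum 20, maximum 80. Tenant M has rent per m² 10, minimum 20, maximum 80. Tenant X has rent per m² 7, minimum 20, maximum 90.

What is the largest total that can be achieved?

9110

Meeting every minimum uses 20+10+20+30+30+20+20+20 = 170 m², leaving 470.
Order the tenants by rent per m²: Tenant J 30 > Tenant R 18 > Tenant Y 15 > Tenant W 12 > Tenant Q 11 > Tenant M 10 > Tenant X 7 > Tenant A 4.
Give Tenant J 60 more to hit its cap of 80 ; 410 left.
Tenant R takes 60 more to reach its cap of 80 ; 350 left.
Give Tenant Y 140 more to hit its cap of 150 ; 210 left.
Give Tenant W 10 more to hit its cap of 40 ; 200 left.
Tenant Q: +60 to 90 (cap) ; 140 left.
Tenant M: +60 to 80 (cap) ; 80 left.
Tenant X: +70 to 90 (cap) ; 10 left.
Only 10 left; Tenant A takes them to reach 30.
Total = 18×80 + 15×150 + 4×30 + 11×90 + 12×40 + 30×80 + 10×80 + 7×90 = 9110.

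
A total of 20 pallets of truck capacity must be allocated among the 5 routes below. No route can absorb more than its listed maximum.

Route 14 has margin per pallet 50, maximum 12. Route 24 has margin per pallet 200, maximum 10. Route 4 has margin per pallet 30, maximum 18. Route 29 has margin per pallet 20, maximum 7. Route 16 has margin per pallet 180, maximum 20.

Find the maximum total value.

3800

Order the routes by margin per pallet: Route 24 200 > Route 16 180 > Route 14 50 > Route 4 30 > Route 29 20.
Route 24 takes 10 to reach its cap of 10 ; 10 left.
Route 16: +10 (room for 20) → 10. Pool exhausted.
Total = 200×10 + 180×10 = 3800.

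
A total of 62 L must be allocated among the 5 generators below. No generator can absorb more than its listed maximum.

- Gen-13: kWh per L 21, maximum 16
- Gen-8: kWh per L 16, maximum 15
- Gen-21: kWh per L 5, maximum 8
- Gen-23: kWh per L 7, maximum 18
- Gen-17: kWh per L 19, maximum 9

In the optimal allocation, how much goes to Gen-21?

Order the generators by kWh per L: Gen-13 21 > Gen-17 19 > Gen-8 16 > Gen-23 7 > Gen-21 5.
Give Gen-13 16 to hit its cap of 16 — 46 left.
Give Gen-17 9 to hit its cap of 9 — 37 left.
Give Gen-8 15 to hit its cap of 15 — 22 left.
Gen-23: +18 to 18 (cap) — 4 left.
Only 4 left; Gen-21 takes them to reach 4.

4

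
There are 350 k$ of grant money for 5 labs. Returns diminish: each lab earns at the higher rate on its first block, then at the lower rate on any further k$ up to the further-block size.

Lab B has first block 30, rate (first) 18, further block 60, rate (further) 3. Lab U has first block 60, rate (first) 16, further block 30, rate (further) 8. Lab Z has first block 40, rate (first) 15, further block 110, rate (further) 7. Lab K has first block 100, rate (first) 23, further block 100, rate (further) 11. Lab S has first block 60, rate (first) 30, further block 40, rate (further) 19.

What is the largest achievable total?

Rank every tier by rate: Lab S/T1 30 > Lab K/T1 23 > Lab S/T2 19 > Lab B/T1 18 > Lab U/T1 16 > Lab Z/T1 15 > Lab K/T2 11 > Lab U/T2 8 > Lab Z/T2 7 > Lab B/T2 3.
Lab S/T1 (30): +60 → 290 left.
Lab K/T1 (23): +100 → 190 left.
Lab S T2 at 19: fill all 40 → 150 left.
Fill Lab B T1 block (30 at 18) → 120 left.
Fill Lab U T1 block (60 at 16) → 60 left.
Lab Z T1 at 15: fill all 40 → 20 left.
20 remain; put them into Lab K T2 at 11.
Total = 30×60 + 23×100 + 19×40 + 18×30 + 16×60 + 15×40 + 11×20 = 7180.

7180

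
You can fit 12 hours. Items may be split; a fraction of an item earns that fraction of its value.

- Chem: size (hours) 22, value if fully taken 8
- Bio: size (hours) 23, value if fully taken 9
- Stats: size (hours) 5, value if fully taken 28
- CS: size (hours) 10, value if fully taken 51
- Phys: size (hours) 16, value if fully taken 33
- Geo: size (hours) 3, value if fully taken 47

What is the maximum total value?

95.4

Best value per unit of size first: Geo 47/3≈15.7, Stats 28/5≈5.6, CS 51/10≈5.1, Phys 33/16≈2.06, Bio 9/23≈0.391, Chem 8/22≈0.364.
Geo: take in full, 3 hours for value 47 ; 9 left.
All 5 hours of Stats fit (value 28) ; 4 remain.
Fill the last 4 hours with part of CS: 4/10 of it earns 20.4.
Total value = 95.4.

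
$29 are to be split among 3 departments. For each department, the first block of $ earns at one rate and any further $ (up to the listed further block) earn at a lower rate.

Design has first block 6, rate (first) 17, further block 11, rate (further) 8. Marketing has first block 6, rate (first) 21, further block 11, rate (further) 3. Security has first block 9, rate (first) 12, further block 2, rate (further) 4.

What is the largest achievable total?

400

Treat each block as its own option and order by rate: Marketing/first 21 > Design/first 17 > Security/first 12 > Design/second 8 > Security/second 4 > Marketing/second 3.
Marketing first at 21: fill all 6 ; 23 left.
Design first at 17: fill all 6 ; 17 left.
Security first at 12: fill all 9 ; 8 left.
Design second at 8: only 8 left, fill 8.
Total = 21×6 + 17×6 + 12×9 + 8×8 = 400.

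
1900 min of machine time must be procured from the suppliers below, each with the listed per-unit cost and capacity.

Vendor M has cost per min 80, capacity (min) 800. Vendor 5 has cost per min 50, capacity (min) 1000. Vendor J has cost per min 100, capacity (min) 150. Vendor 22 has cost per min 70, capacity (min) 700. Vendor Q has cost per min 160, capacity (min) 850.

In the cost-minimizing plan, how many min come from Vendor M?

Cheapest first:
Vendor 5 at 50: take all 1000 min ; 900 still needed.
Vendor 22 (70): use full 700 ; 200 min to go.
Take 200 from Vendor M at 80 to finish.
Vendor J, Vendor Q: unused.

200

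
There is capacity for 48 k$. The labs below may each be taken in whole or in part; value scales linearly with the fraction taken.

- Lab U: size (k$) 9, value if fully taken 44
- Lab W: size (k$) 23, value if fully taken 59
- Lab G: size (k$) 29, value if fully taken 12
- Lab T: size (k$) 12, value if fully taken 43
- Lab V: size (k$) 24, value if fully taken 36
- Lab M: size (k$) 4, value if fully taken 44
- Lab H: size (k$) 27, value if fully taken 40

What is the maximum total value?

190

Best value per unit of size first: Lab M 44/4≈11, Lab U 44/9≈4.89, Lab T 43/12≈3.58, Lab W 59/23≈2.57, Lab V 36/24≈1.5, Lab H 40/27≈1.48, Lab G 12/29≈0.414.
Take all of Lab M (4 k$, value 44) ; 44 k$ left.
Take all of Lab U (9 k$, value 44) ; 35 k$ left.
All 12 k$ of Lab T fit (value 43) ; 23 remain.
Take all of Lab W (23 k$, value 59) ; 0 k$ left.
Total value = 190.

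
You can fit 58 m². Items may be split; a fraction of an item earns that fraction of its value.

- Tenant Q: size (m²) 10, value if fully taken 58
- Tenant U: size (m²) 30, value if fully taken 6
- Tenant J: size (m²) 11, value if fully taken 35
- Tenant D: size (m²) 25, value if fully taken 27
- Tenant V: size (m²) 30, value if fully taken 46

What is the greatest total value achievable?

Best value per unit of size first: Tenant Q 58/10≈5.8, Tenant J 35/11≈3.18, Tenant V 46/30≈1.53, Tenant D 27/25≈1.08, Tenant U 6/30≈0.2.
Take all of Tenant Q (10 m², value 58) → 48 m² left.
All 11 m² of Tenant J fit (value 35) → 37 remain.
Tenant V: take in full, 30 m² for value 46 → 7 left.
Only 7 m² remain; take 7/25 of Tenant D for value 27×7/25 = 7.56.
Total value = 146.56.

146.56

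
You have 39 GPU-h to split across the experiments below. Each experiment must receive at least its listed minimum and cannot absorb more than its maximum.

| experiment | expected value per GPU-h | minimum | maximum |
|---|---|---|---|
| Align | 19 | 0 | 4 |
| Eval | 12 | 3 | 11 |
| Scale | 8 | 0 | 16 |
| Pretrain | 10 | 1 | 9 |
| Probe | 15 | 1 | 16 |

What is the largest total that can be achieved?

Meeting every minimum uses 0+3+0+1+1 = 5 GPU-h, leaving 34.
Order the experiments by expected value per GPU-h: Align 19 > Probe 15 > Eval 12 > Pretrain 10 > Scale 8.
Align: +4 to 4 (cap) ; 30 left.
Probe takes 15 more to reach its cap of 16 ; 15 left.
Eval takes 8 more to reach its cap of 11 ; 7 left.
Pretrain has room for 8 more but only 7 remain, so it gets 8.
Total = 19×4 + 12×11 + 10×8 + 15×16 = 528.

528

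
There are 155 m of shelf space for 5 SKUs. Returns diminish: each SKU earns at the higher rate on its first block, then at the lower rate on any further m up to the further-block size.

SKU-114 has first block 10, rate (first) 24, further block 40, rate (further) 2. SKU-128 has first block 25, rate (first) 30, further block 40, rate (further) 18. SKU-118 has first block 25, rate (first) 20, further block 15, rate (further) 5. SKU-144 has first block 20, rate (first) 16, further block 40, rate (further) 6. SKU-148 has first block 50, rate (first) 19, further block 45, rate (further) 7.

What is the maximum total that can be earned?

3240

Rank every tier by rate: SKU-128/tier1 30 > SKU-114/tier1 24 > SKU-118/tier1 20 > SKU-148/tier1 19 > SKU-128/tier2 18 > SKU-144/tier1 16 > SKU-148/tier2 7 > SKU-144/tier2 6 > SKU-118/tier2 5 > SKU-114/tier2 2.
Fill SKU-128 tier1 block (25 at 30) → 130 left.
SKU-114 tier1 at 24: fill all 10 → 120 left.
Fill SKU-118 tier1 block (25 at 20) → 95 left.
SKU-148/tier1 (19): +50 → 45 left.
SKU-128/tier2 (18): +40 → 5 left.
SKU-144/tier1: +5 of 20 at 16; pool empty.
Total = 30×25 + 24×10 + 20×25 + 19×50 + 18×40 + 16×5 = 3240.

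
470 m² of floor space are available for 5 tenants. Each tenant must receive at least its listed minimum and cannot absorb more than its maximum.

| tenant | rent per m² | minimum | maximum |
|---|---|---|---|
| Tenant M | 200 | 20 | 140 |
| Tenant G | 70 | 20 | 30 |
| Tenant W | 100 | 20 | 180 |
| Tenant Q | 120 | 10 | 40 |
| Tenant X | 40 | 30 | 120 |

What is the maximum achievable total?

56100

Meeting every minimum uses 20+20+20+10+30 = 100 m², leaving 370.
Rank by rent per m²: Tenant M 200 > Tenant Q 120 > Tenant W 100 > Tenant G 70 > Tenant X 40.
Tenant M: +120 to 140 (cap) — 250 left.
Tenant Q takes 30 more to reach its cap of 40 — 220 left.
Give Tenant W 160 more to hit its cap of 180 — 60 left.
Give Tenant G 10 more to hit its cap of 30 — 50 left.
Tenant X: +50 (room for 90) → 80. Pool exhausted.
Total = 200×140 + 70×30 + 100×180 + 120×40 + 40×80 = 56100.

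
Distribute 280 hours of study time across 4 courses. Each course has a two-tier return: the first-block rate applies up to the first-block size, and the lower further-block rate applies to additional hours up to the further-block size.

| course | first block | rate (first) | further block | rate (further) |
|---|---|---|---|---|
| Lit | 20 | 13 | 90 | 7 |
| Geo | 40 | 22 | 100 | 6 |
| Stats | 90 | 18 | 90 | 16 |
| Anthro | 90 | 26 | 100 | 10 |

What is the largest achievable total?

5800

Rank every tier by rate: Anthro/T1 26 > Geo/T1 22 > Stats/T1 18 > Stats/T2 16 > Lit/T1 13 > Anthro/T2 10 > Lit/T2 7 > Geo/T2 6.
Anthro/T1 (26): +90 — 190 left.
Fill Geo T1 block (40 at 22) — 150 left.
Stats T1 at 18: fill all 90 — 60 left.
Stats T2 at 16: only 60 left, fill 60.
Total = 26×90 + 22×40 + 18×90 + 16×60 = 5800.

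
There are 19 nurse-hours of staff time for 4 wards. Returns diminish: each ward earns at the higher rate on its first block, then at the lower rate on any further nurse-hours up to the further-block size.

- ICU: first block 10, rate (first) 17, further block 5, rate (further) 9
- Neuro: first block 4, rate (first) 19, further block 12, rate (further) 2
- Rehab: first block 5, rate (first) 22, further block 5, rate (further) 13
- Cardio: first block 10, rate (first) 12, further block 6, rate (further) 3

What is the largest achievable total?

Treat each block as its own option and order by rate: Rehab/tier1 22 > Neuro/tier1 19 > ICU/tier1 17 > Rehab/tier2 13 > Cardio/tier1 12 > ICU/tier2 9 > Cardio/tier2 3 > Neuro/tier2 2.
Rehab tier1 at 22: fill all 5 → 14 left.
Fill Neuro tier1 block (4 at 19) → 10 left.
Fill ICU tier1 block (10 at 17) → 0 left.
Total = 22×5 + 19×4 + 17×10 = 356.

356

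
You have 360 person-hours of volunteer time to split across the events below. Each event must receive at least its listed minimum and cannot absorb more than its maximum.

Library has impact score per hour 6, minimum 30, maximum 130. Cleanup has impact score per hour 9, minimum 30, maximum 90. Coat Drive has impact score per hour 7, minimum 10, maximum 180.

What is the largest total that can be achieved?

Meeting every minimum uses 30+30+10 = 70 person-hours, leaving 290.
Highest impact score per hour first: Cleanup 9 > Coat Drive 7 > Library 6.
Cleanup: +60 to 90 (cap) → 230 left.
Coat Drive takes 170 more to reach its cap of 180 → 60 left.
Only 60 left; Library takes them to reach 90.
Total = 6×90 + 9×90 + 7×180 = 2610.

2610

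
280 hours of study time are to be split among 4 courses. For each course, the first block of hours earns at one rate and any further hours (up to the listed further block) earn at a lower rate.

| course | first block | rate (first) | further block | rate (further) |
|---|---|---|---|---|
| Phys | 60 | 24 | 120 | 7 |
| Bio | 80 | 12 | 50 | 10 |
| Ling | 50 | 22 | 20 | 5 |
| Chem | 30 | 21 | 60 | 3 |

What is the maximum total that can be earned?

4700

Rank every tier by rate: Phys/tier1 24 > Ling/tier1 22 > Chem/tier1 21 > Bio/tier1 12 > Bio/tier2 10 > Phys/tier2 7 > Ling/tier2 5 > Chem/tier2 3.
Phys/tier1 (24): +60 ; 220 left.
Fill Ling tier1 block (50 at 22) ; 170 left.
Chem tier1 at 21: fill all 30 ; 140 left.
Bio tier1 at 12: fill all 80 ; 60 left.
Bio tier2 at 10: fill all 50 ; 10 left.
Phys/tier2: +10 of 120 at 7; pool empty.
Total = 24×60 + 22×50 + 21×30 + 12×80 + 10×50 + 7×10 = 4700.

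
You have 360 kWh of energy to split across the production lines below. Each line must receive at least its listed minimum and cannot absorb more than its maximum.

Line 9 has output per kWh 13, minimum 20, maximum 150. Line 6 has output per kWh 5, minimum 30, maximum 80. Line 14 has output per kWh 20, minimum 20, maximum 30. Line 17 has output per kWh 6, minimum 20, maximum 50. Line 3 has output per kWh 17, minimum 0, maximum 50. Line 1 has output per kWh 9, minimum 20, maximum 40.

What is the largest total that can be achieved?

4260

Meeting every minimum uses 20+30+20+20+0+20 = 110 kWh, leaving 250.
Order the production lines by output per kWh: Line 14 20 > Line 3 17 > Line 9 13 > Line 1 9 > Line 17 6 > Line 6 5.
Line 14: +10 to 30 (cap) → 240 left.
Line 3: +50 to 50 (cap) → 190 left.
Line 9: +130 to 150 (cap) → 60 left.
Line 1: +20 to 40 (cap) → 40 left.
Give Line 17 30 more to hit its cap of 50 → 10 left.
Line 6: +10 (room for 50) → 40. Pool exhausted.
Total = 13×150 + 5×40 + 20×30 + 6×50 + 17×50 + 9×40 = 4260.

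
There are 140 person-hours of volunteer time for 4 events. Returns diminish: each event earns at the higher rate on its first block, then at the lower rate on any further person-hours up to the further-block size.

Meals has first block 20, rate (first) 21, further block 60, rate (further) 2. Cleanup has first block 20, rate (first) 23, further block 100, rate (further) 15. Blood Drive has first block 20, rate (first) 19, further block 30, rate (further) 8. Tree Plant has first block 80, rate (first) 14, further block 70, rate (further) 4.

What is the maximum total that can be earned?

2460

Order all 8 blocks by rate: Cleanup/tier1 23 > Meals/tier1 21 > Blood Drive/tier1 19 > Cleanup/tier2 15 > Tree Plant/tier1 14 > Blood Drive/tier2 8 > Tree Plant/tier2 4 > Meals/tier2 2.
Fill Cleanup tier1 block (20 at 23) → 120 left.
Meals tier1 at 21: fill all 20 → 100 left.
Blood Drive tier1 at 19: fill all 20 → 80 left.
Cleanup/tier2: +80 of 100 at 15; pool empty.
Total = 23×20 + 21×20 + 19×20 + 15×80 = 2460.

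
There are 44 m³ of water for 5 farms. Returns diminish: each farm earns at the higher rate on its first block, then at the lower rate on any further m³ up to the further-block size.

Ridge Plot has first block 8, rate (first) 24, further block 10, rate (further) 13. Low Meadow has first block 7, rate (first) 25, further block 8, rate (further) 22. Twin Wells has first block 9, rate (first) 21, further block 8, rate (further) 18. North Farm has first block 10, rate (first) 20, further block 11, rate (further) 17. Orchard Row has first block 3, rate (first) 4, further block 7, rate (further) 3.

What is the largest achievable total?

Order all 10 blocks by rate: Low Meadow/first 25 > Ridge Plot/first 24 > Low Meadow/second 22 > Twin Wells/first 21 > North Farm/first 20 > Twin Wells/second 18 > North Farm/second 17 > Ridge Plot/second 13 > Orchard Row/first 4 > Orchard Row/second 3.
Low Meadow/first (25): +7 → 37 left.
Fill Ridge Plot first block (8 at 24) → 29 left.
Low Meadow second at 22: fill all 8 → 21 left.
Twin Wells/first (21): +9 → 12 left.
Fill North Farm first block (10 at 20) → 2 left.
Twin Wells/second: +2 of 8 at 18; pool empty.
Total = 25×7 + 24×8 + 22×8 + 21×9 + 20×10 + 18×2 = 968.

968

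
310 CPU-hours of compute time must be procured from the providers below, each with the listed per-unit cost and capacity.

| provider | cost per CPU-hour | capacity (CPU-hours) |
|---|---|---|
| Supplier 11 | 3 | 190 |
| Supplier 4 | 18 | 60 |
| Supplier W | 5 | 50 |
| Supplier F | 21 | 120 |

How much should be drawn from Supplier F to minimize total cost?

Cheapest first:
Supplier 11 (3): use full 190 — 120 CPU-hours to go.
Supplier W at 5: take all 50 CPU-hours — 70 still needed.
Take 60 from Supplier 4 at 18 — need 10 more.
Supplier F at 21: take 10 of its 120 — requirement met.

10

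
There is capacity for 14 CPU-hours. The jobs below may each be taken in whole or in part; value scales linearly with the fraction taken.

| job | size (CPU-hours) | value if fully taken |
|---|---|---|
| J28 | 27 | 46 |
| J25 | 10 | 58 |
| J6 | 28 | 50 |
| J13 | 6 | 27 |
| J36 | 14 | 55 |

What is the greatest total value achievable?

Sort by value density: J25 58/10≈5.8, J13 27/6≈4.5, J36 55/14≈3.93, J6 50/28≈1.79, J28 46/27≈1.7.
Take all of J25 (10 CPU-hours, value 58) ; 4 CPU-hours left.
Fill the last 4 CPU-hours with part of J13: 4/6 of it earns 18.
Total value = 76.

76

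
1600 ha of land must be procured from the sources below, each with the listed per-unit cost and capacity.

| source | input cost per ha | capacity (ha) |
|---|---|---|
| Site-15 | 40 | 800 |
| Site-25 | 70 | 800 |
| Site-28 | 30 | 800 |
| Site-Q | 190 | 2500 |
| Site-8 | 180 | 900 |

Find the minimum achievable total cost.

Use sources in increasing cost order.
Site-28 (30): use full 800 ; 800 ha to go.
Site-15 (40): use full 800 ; 0 ha to go.
Site-25, Site-8, Site-Q: unused.
Cost = 800×30 + 800×40 = 56000.

56000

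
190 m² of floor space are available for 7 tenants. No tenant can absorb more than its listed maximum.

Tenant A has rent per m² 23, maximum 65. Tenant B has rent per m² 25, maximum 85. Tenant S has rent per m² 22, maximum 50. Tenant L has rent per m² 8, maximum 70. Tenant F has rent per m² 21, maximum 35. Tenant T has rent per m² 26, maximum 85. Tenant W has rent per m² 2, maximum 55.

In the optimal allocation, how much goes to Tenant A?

Rank by rent per m²: Tenant T 26 > Tenant B 25 > Tenant A 23 > Tenant S 22 > Tenant F 21 > Tenant L 8 > Tenant W 2.
Tenant T takes 85 to reach its cap of 85 ; 105 left.
Tenant B takes 85 to reach its cap of 85 ; 20 left.
Tenant A has room for 65 but only 20 remain, so it gets 20.

20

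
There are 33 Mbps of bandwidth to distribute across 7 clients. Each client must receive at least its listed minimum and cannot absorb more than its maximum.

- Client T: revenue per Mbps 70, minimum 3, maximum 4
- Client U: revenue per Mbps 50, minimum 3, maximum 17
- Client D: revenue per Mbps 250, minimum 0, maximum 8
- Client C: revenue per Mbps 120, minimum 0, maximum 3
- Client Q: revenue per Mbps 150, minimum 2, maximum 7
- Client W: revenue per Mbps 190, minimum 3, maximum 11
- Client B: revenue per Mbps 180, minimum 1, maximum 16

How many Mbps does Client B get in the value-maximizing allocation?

Meeting every minimum uses 3+3+0+0+2+3+1 = 12 Mbps, leaving 21.
Highest revenue per Mbps first: Client D 250 > Client W 190 > Client B 180 > Client Q 150 > Client C 120 > Client T 70 > Client U 50.
Give Client D 8 more to hit its cap of 8 → 13 left.
Client W takes 8 more to reach its cap of 11 → 5 left.
Only 5 left; Client B takes them to reach 6.

6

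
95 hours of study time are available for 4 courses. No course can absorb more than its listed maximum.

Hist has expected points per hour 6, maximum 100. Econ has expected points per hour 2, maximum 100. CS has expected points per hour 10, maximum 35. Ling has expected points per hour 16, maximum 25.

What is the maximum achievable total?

960

Highest expected points per hour first: Ling 16 > CS 10 > Hist 6 > Econ 2.
Ling: +25 to 25 (cap) — 70 left.
CS takes 35 to reach its cap of 35 — 35 left.
Hist has room for 100 but only 35 remain, so it gets 35.
Total = 6×35 + 10×35 + 16×25 = 960.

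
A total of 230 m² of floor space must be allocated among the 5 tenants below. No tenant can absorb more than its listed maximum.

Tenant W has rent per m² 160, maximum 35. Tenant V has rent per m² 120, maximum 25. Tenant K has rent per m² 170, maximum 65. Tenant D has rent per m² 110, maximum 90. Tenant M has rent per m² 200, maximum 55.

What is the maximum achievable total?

36150

Rank by rent per m²: Tenant M 200 > Tenant K 170 > Tenant W 160 > Tenant V 120 > Tenant D 110.
Tenant M takes 55 to reach its cap of 55 — 175 left.
Give Tenant K 65 to hit its cap of 65 — 110 left.
Tenant W takes 35 to reach its cap of 35 — 75 left.
Tenant V takes 25 to reach its cap of 25 — 50 left.
Only 50 left; Tenant D takes them to reach 50.
Total = 160×35 + 120×25 + 170×65 + 110×50 + 200×55 = 36150.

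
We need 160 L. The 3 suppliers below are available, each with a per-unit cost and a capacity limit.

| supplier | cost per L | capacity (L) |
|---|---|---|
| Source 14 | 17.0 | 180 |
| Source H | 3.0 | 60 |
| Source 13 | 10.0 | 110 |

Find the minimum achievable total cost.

Fill from the cheapest supplier first.
Source H (3.0): use full 60 → 100 L to go.
Source 13 at 10.0: take 100 of its 110 → requirement met.
Source 14: unused.
Cost = 60×3.0 + 100×10.0 = 1180.

1180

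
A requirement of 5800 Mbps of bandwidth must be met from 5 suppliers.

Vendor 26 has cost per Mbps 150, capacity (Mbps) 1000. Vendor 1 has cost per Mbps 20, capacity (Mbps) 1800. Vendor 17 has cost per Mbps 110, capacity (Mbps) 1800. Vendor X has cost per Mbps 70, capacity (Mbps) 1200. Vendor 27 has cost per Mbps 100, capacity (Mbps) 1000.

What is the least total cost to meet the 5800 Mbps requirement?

418000

Cheapest first:
Take 1800 from Vendor 1 at 20 → need 4000 more.
Vendor X (70): use full 1200 → 2800 Mbps to go.
Vendor 27 at 100: take all 1000 Mbps → 1800 still needed.
Take 1800 from Vendor 17 at 110 → need 0 more.
Vendor 26: unused.
Cost = 1800×20 + 1200×70 + 1000×100 + 1800×110 = 418000.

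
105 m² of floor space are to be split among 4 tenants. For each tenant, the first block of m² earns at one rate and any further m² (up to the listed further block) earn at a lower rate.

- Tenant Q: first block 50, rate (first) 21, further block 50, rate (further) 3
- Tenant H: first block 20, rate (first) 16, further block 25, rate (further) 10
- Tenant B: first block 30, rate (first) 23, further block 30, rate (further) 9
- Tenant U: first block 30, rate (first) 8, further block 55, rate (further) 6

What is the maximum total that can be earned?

2110

Order all 8 blocks by rate: Tenant B/tier1 23 > Tenant Q/tier1 21 > Tenant H/tier1 16 > Tenant H/tier2 10 > Tenant B/tier2 9 > Tenant U/tier1 8 > Tenant U/tier2 6 > Tenant Q/tier2 3.
Tenant B/tier1 (23): +30 → 75 left.
Fill Tenant Q tier1 block (50 at 21) → 25 left.
Tenant H tier1 at 16: fill all 20 → 5 left.
Tenant H/tier2: +5 of 25 at 10; pool empty.
Total = 23×30 + 21×50 + 16×20 + 10×5 = 2110.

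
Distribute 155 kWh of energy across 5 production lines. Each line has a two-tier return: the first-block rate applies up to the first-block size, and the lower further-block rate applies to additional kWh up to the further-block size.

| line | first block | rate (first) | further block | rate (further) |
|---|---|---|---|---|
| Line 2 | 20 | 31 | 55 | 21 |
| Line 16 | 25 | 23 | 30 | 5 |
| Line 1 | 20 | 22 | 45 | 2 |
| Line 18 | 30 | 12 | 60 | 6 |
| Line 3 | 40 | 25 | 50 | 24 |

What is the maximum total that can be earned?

3835

Treat each block as its own option and order by rate: Line 2/first 31 > Line 3/first 25 > Line 3/second 24 > Line 16/first 23 > Line 1/first 22 > Line 2/second 21 > Line 18/first 12 > Line 18/second 6 > Line 16/second 5 > Line 1/second 2.
Line 2 first at 31: fill all 20 ; 135 left.
Line 3/first (25): +40 ; 95 left.
Fill Line 3 second block (50 at 24) ; 45 left.
Fill Line 16 first block (25 at 23) ; 20 left.
Fill Line 1 first block (20 at 22) ; 0 left.
Total = 31×20 + 25×40 + 24×50 + 23×25 + 22×20 = 3835.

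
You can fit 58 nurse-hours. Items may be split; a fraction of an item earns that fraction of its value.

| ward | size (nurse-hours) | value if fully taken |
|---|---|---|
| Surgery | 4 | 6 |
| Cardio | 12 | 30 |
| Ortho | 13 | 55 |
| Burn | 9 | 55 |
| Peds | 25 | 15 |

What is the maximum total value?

Rank by value-to-size ratio: Burn 55/9≈6.11, Ortho 55/13≈4.23, Cardio 30/12≈2.5, Surgery 6/4≈1.5, Peds 15/25≈0.6.
Burn: take in full, 9 nurse-hours for value 55 — 49 left.
Take all of Ortho (13 nurse-hours, value 55) — 36 nurse-hours left.
Cardio: take in full, 12 nurse-hours for value 30 — 24 left.
Take all of Surgery (4 nurse-hours, value 6) — 20 nurse-hours left.
20 nurse-hours left: a 20/25 share of Peds gives 15×20/25 = 12.
Total value = 158.

158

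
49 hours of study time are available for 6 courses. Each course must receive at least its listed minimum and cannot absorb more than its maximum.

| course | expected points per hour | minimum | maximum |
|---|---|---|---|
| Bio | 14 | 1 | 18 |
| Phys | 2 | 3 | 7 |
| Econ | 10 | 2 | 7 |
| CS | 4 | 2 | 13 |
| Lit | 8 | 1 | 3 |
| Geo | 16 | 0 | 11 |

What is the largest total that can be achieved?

556

Meeting every minimum uses 1+3+2+2+1+0 = 9 hours, leaving 40.
Highest expected points per hour first: Geo 16 > Bio 14 > Econ 10 > Lit 8 > CS 4 > Phys 2.
Geo takes 11 more to reach its cap of 11 — 29 left.
Bio: +17 to 18 (cap) — 12 left.
Econ: +5 to 7 (cap) — 7 left.
Lit takes 2 more to reach its cap of 3 — 5 left.
Only 5 left; CS takes them to reach 7.
Total = 14×18 + 2×3 + 10×7 + 4×7 + 8×3 + 16×11 = 556.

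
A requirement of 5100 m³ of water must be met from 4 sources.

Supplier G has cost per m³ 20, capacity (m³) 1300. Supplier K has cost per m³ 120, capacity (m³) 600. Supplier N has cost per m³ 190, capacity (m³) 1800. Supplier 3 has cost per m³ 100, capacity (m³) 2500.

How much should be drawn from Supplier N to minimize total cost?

Cheapest first:
Take 1300 from Supplier G at 20 ; need 3800 more.
Supplier 3 at 100: take all 2500 m³ ; 1300 still needed.
Supplier K at 120: take all 600 m³ ; 700 still needed.
Take 700 from Supplier N at 190 to finish.

700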